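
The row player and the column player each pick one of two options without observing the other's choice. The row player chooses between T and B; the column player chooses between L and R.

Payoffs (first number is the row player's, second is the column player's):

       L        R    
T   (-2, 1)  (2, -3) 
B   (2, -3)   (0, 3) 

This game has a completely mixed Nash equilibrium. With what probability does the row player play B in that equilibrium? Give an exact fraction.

2/5

Let x be the probability that the row player plays T. In a completely mixed equilibrium, the column player must be indifferent between L and R.
The column player's expected payoff from L is x − 3(1−x); from R it is −3x + 3(1−x).
Setting these equal: 4x − 3 = −6x + 3, so x = 3/5.
Therefore the row player plays B with probability 1 − 3/5 = 2/5.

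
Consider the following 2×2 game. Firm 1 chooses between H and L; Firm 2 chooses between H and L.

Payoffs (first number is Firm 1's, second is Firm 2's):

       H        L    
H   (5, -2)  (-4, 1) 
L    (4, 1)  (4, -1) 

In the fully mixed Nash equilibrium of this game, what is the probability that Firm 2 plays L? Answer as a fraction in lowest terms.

1/9

Let q be the probability that Firm 2 plays H. In a completely mixed equilibrium, Firm 1 must be indifferent between H and L.
Firm 1's expected payoff from H is 5q − 4(1−q); from L it is 4q + 4(1−q).
Setting these equal: 9q − 4 = 4, so q = 8/9.
Therefore Firm 2 plays L with probability 1 − 8/9 = 1/9.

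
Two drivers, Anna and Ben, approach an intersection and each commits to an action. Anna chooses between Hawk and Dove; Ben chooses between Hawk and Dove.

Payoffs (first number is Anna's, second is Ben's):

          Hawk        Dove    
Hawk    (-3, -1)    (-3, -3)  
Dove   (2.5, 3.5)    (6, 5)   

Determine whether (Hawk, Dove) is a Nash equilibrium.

No

At (Hawk, Dove), Anna earns -3; switching to Dove would give 6, so Anna would deviate.
Ben earns -3; switching to Hawk would give -1, so Ben would deviate.
Since at least one player can profitably deviate, this is not a Nash equilibrium.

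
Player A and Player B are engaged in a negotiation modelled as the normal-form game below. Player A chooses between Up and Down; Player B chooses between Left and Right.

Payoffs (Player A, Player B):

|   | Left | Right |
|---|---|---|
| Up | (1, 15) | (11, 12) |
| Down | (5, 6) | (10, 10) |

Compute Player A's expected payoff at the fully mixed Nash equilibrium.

9

First find q, the probability Player B plays Left, from Player A's indifference between Up and Down: q + 11(1−q) = 5q + 10(1−q), giving q = 1/5.
Since Player A is indifferent in equilibrium, Player A's expected payoff equals the payoff from either row against (1/5, 4/5). Using Up: (1/5) + 11(4/5) = 9.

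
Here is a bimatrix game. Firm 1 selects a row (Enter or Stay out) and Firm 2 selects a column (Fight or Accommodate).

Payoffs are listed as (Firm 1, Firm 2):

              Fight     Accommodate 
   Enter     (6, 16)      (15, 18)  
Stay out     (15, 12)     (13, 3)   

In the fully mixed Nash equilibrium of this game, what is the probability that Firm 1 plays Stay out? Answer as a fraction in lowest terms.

2/11

Let p be the probability that Firm 1 plays Enter. In a completely mixed equilibrium, Firm 2 must be indifferent between Fight and Accommodate.
Firm 2's expected payoff from Fight is 16p + 12(1−p); from Accommodate it is 18p + 3(1−p).
Setting these equal: 4p + 12 = 15p + 3, so p = 9/11.
Therefore Firm 1 plays Stay out with probability 1 − 9/11 = 2/11.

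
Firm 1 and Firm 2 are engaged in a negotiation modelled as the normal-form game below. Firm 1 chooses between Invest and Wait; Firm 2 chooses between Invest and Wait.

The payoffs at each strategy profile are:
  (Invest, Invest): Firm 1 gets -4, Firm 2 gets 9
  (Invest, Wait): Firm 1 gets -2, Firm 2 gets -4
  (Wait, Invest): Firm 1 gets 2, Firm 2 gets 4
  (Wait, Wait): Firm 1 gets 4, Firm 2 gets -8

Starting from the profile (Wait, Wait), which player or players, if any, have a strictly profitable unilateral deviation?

Firm 1 at (Wait, Wait) earns 4; deviating to Invest yields -2 — not better.
Firm 2 earns -8; deviating to Invest yields 4 — a strict improvement.
Only Firm 2 has a strictly profitable deviation.

Firm 2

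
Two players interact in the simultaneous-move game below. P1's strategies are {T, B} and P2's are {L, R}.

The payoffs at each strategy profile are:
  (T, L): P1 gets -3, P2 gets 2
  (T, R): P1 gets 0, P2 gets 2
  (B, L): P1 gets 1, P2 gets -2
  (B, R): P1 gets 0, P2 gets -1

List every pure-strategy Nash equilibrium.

(T, L): P1 prefers B (1 > -3) — not an equilibrium.
(T, R): P1 gets 0 ≥ 0 from B, and P2 gets 2 ≥ 2 from L — Nash equilibrium.
(B, L): P2 prefers R (-1 > -2) — not an equilibrium.
(B, R): P1 gets 0 ≥ 0 from T, and P2 gets -1 ≥ -2 from L — Nash equilibrium.

(T, R) and (B, R)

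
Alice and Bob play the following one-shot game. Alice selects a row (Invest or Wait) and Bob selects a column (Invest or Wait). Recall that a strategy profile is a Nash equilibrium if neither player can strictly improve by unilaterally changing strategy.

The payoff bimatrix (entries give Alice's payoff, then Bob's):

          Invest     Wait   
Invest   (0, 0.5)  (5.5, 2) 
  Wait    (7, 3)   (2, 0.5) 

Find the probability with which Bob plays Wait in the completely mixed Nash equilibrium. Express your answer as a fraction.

Let c be the probability that Bob plays Invest. In a completely mixed equilibrium, Alice must be indifferent between Invest and Wait.
Alice's expected payoff from Invest is 5.5(1−c); from Wait it is 7c + 2(1−c).
Setting these equal: −5.5c + 5.5 = 5c + 2, so c = 1/3.
Therefore Bob plays Wait with probability 1 − 1/3 = 2/3.

2/3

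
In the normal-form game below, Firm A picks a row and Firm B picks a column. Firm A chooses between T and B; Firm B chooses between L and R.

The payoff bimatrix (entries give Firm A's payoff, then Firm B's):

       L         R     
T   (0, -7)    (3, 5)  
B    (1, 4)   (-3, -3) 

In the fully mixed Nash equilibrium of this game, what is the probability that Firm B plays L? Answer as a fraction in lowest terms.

Let q be the probability that Firm B plays L. In a completely mixed equilibrium, Firm A must be indifferent between T and B.
Firm A's expected payoff from T is 3(1−q); from B it is q − 3(1−q).
Setting these equal: −3q + 3 = 4q − 3, so q = 6/7.

6/7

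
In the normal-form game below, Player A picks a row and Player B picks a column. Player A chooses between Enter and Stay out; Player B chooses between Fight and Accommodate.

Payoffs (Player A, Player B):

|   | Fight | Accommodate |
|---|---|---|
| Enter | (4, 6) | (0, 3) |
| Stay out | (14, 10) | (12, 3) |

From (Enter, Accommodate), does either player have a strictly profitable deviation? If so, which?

Both

Player A at (Enter, Accommodate) earns 0; deviating to Stay out yields 12 — a strict improvement.
Player B earns 3; deviating to Fight yields 6 — a strict improvement.
Both Player A and Player B have strictly profitable deviations.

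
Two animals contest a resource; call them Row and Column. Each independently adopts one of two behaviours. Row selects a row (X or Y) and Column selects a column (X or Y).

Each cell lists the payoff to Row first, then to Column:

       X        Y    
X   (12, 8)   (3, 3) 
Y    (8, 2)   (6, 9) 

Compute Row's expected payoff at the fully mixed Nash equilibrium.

48/7

First find y, the probability Column plays X, from Row's indifference between X and Y: 12y + 3(1−y) = 8y + 6(1−y), giving y = 3/7.
Since Row is indifferent in equilibrium, Row's expected payoff equals the payoff from either row against (3/7, 4/7). Using X: 12(3/7) + 3(4/7) = 48/7.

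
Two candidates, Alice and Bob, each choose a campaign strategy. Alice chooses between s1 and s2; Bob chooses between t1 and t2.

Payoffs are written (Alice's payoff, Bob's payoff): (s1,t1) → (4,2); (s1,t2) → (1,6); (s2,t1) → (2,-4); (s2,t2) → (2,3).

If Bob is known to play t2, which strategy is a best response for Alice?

s2

Against t2, Alice earns 1 from s1 and 2 from s2.
So s2 is the best response.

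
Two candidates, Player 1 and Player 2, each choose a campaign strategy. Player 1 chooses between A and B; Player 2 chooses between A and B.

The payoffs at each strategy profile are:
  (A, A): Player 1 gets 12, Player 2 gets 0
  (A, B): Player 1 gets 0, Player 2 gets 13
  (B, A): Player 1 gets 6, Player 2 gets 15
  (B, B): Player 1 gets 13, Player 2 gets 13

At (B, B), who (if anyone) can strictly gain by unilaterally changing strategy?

Player 1 at (B, B) earns 13; deviating to A yields 0 — not better.
Player 2 earns 13; deviating to A yields 15 — a strict improvement.
Only Player 2 has a strictly profitable deviation.

Player 2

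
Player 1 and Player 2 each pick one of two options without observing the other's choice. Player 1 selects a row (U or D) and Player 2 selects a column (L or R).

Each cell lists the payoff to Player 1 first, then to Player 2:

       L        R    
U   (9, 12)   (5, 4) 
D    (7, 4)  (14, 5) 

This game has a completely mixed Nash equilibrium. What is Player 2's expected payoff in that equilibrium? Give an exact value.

44/9

First find p, the probability Player 1 plays U, from Player 2's indifference between L and R: 12p + 4(1−p) = 4p + 5(1−p), giving p = 1/9.
Since Player 2 is indifferent in equilibrium, Player 2's expected payoff equals the payoff from either column against (1/9, 8/9). Using L: 12(1/9) + 4(8/9) = 44/9.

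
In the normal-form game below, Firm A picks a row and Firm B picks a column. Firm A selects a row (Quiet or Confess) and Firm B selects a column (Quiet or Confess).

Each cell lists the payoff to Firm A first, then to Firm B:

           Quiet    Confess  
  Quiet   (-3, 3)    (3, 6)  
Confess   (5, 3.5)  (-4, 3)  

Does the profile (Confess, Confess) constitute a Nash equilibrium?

At (Confess, Confess), Firm A earns -4; switching to Quiet would give 3, so Firm A would deviate.
Firm B earns 3; switching to Quiet would give 3.5, so Firm B would deviate.
Since at least one player can profitably deviate, this is not a Nash equilibrium.

No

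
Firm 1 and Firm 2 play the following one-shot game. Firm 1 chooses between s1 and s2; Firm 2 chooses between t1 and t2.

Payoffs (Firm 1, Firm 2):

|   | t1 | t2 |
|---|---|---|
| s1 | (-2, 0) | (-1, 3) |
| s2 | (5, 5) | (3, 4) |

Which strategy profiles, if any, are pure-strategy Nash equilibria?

(s1, t1): Firm 1 prefers s2 (5 > -2); Firm 2 prefers t2 (3 > 0) — not an equilibrium.
(s1, t2): Firm 1 prefers s2 (3 > -1) — not an equilibrium.
(s2, t1): Firm 1 gets 5 ≥ -2 from s1, and Firm 2 gets 5 ≥ 4 from t2 — Nash equilibrium.
(s2, t2): Firm 2 prefers t1 (5 > 4) — not an equilibrium.

(s2, t1)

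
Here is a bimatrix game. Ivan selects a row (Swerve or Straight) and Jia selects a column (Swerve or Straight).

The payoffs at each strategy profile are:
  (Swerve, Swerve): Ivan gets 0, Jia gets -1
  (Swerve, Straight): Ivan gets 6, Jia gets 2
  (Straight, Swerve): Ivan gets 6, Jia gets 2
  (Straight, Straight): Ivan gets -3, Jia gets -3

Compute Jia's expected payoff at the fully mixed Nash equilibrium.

First find p, the probability Ivan plays Swerve, from Jia's indifference between Swerve and Straight: −p + 2(1−p) = 2p − 3(1−p), giving p = 5/8.
Since Jia is indifferent in equilibrium, Jia's expected payoff equals the payoff from either column against (5/8, 3/8). Using Swerve: −(5/8) + 2(3/8) = 1/8.

1/8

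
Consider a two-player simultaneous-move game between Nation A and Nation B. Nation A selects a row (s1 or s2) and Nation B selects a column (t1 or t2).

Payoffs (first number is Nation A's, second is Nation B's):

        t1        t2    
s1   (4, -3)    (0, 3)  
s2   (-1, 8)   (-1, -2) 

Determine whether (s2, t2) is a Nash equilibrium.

No

At (s2, t2), Nation A earns -1; switching to s1 would give 0, so Nation A would deviate.
Nation B earns -2; switching to t1 would give 8, so Nation B would deviate.
Since at least one player can profitably deviate, this is not a Nash equilibrium.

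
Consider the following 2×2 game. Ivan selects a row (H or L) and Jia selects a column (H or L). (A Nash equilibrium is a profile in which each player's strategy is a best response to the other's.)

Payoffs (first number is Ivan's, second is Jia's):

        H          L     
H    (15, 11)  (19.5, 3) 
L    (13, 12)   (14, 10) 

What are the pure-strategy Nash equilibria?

(H, H)

(H, H): Ivan gets 15 ≥ 13 from L, and Jia gets 11 ≥ 3 from L — Nash equilibrium.
(H, L): Jia prefers H (11 > 3) — not an equilibrium.
(L, H): Ivan prefers H (15 > 13) — not an equilibrium.
(L, L): Ivan prefers H (19.5 > 14); Jia prefers H (12 > 10) — not an equilibrium.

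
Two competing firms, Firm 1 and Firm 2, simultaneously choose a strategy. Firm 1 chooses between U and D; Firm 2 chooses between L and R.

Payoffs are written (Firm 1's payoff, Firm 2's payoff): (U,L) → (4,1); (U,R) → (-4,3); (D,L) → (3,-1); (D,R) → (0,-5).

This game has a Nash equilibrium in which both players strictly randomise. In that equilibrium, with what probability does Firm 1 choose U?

2/3

Let x be the probability that Firm 1 plays U. In a completely mixed equilibrium, Firm 2 must be indifferent between L and R.
Firm 2's expected payoff from L is x − (1−x); from R it is 3x − 5(1−x).
Setting these equal: 2x − 1 = 8x − 5, so x = 2/3.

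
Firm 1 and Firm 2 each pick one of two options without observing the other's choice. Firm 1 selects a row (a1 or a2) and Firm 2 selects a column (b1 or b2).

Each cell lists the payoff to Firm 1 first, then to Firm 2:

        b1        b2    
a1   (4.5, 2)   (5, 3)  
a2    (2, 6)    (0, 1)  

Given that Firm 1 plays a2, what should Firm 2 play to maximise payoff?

Against a2, Firm 2 earns 6 from b1 and 1 from b2.
So b1 is the best response.

b1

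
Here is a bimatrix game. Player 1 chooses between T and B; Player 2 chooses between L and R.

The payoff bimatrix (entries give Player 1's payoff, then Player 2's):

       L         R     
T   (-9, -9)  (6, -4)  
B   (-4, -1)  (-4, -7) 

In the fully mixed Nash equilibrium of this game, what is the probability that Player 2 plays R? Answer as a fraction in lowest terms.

Let c be the probability that Player 2 plays L. In a completely mixed equilibrium, Player 1 must be indifferent between T and B.
Player 1's expected payoff from T is −9c + 6(1−c); from B it is −4c − 4(1−c).
Setting these equal: −15c + 6 = -4, so c = 2/3.
Therefore Player 2 plays R with probability 1 − 2/3 = 1/3.

1/3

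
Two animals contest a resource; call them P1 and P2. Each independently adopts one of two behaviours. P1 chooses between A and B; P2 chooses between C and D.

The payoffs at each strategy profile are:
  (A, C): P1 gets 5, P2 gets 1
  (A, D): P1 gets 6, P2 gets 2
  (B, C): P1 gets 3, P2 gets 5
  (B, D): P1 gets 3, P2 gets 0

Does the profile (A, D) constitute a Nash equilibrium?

At (A, D), P1 earns 6; switching to B would give 3, so P1 has no profitable deviation.
P2 earns 2; switching to C would give 1, so P2 has no profitable deviation.
Neither player can gain by a unilateral deviation, so this profile is a Nash equilibrium.

Yes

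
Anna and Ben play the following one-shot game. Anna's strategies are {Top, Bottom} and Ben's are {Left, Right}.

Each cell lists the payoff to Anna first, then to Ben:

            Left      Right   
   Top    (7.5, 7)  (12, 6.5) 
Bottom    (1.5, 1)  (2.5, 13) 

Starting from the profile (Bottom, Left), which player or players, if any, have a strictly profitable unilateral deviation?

Both

Anna at (Bottom, Left) earns 1.5; deviating to Top yields 7.5 — a strict improvement.
Ben earns 1; deviating to Right yields 13 — a strict improvement.
Both Anna and Ben have strictly profitable deviations.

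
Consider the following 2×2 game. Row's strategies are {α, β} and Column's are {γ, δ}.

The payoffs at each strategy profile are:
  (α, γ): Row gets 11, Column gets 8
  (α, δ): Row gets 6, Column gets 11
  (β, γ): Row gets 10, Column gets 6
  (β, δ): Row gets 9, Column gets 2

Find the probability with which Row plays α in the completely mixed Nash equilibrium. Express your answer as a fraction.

4/7

Let r be the probability that Row plays α. In a completely mixed equilibrium, Column must be indifferent between γ and δ.
Column's expected payoff from γ is 8r + 6(1−r); from δ it is 11r + 2(1−r).
Setting these equal: 2r + 6 = 9r + 2, so r = 4/7.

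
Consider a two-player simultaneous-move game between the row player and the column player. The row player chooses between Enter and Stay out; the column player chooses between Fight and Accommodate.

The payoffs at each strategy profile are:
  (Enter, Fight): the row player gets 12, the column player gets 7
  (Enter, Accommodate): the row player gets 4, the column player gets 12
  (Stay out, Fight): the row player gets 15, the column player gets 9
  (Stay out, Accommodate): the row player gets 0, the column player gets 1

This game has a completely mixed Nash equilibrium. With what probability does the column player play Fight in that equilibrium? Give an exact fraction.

Let q be the probability that the column player plays Fight. In a completely mixed equilibrium, the row player must be indifferent between Enter and Stay out.
The row player's expected payoff from Enter is 12q + 4(1−q); from Stay out it is 15q.
Setting these equal: 8q + 4 = 15q, so q = 4/7.

4/7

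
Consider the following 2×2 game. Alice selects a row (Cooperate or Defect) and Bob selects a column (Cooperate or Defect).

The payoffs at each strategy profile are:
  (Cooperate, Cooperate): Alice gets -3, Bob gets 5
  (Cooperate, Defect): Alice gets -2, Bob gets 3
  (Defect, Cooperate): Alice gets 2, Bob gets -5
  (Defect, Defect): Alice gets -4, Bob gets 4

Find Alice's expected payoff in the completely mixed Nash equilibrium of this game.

First find q, the probability Bob plays Cooperate, from Alice's indifference between Cooperate and Defect: −3q − 2(1−q) = 2q − 4(1−q), giving q = 2/7.
Since Alice is indifferent in equilibrium, Alice's expected payoff equals the payoff from either row against (2/7, 5/7). Using Cooperate: −3(2/7) − 2(5/7) = -16/7.

-16/7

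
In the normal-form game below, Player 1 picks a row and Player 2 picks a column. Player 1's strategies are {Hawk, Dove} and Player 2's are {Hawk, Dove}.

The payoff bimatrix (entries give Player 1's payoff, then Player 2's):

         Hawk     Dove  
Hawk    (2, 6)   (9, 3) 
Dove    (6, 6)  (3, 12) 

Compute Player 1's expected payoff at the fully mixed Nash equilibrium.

First find y, the probability Player 2 plays Hawk, from Player 1's indifference between Hawk and Dove: 2y + 9(1−y) = 6y + 3(1−y), giving y = 3/5.
Since Player 1 is indifferent in equilibrium, Player 1's expected payoff equals the payoff from either row against (3/5, 2/5). Using Hawk: 2(3/5) + 9(2/5) = 24/5.

24/5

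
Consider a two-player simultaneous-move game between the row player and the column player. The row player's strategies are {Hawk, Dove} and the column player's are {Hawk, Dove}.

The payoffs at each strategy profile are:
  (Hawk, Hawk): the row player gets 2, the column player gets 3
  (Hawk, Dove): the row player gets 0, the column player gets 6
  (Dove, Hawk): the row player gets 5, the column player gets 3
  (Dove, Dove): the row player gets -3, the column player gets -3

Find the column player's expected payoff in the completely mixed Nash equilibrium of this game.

First find p, the probability the row player plays Hawk, from the column player's indifference between Hawk and Dove: 3p + 3(1−p) = 6p − 3(1−p), giving p = 2/3.
Since the column player is indifferent in equilibrium, the column player's expected payoff equals the payoff from either column against (2/3, 1/3). Using Hawk: 3(2/3) + 3(1/3) = 3.

3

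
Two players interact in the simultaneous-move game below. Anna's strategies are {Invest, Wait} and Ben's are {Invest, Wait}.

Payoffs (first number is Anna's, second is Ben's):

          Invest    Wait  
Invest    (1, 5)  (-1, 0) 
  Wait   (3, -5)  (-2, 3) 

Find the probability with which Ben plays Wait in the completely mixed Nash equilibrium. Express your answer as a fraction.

2/3

Let q be the probability that Ben plays Invest. In a completely mixed equilibrium, Anna must be indifferent between Invest and Wait.
Anna's expected payoff from Invest is q − (1−q); from Wait it is 3q − 2(1−q).
Setting these equal: 2q − 1 = 5q − 2, so q = 1/3.
Therefore Ben plays Wait with probability 1 − 1/3 = 2/3.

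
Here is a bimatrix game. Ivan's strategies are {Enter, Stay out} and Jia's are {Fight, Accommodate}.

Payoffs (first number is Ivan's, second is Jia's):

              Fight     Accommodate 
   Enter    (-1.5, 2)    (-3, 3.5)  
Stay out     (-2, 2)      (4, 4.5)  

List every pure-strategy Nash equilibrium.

(Enter, Fight): Jia prefers Accommodate (3.5 > 2) — not an equilibrium.
(Enter, Accommodate): Ivan prefers Stay out (4 > -3) — not an equilibrium.
(Stay out, Fight): Ivan prefers Enter (-1.5 > -2); Jia prefers Accommodate (4.5 > 2) — not an equilibrium.
(Stay out, Accommodate): Ivan gets 4 ≥ -3 from Enter, and Jia gets 4.5 ≥ 2 from Fight — Nash equilibrium.

(Stay out, Accommodate)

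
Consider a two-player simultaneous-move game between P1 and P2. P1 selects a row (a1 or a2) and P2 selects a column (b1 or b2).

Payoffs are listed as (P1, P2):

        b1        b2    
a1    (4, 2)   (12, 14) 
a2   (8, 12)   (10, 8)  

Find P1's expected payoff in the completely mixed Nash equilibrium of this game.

First find y, the probability P2 plays b1, from P1's indifference between a1 and a2: 4y + 12(1−y) = 8y + 10(1−y), giving y = 1/3.
Since P1 is indifferent in equilibrium, P1's expected payoff equals the payoff from either row against (1/3, 2/3). Using a1: 4(1/3) + 12(2/3) = 28/3.

28/3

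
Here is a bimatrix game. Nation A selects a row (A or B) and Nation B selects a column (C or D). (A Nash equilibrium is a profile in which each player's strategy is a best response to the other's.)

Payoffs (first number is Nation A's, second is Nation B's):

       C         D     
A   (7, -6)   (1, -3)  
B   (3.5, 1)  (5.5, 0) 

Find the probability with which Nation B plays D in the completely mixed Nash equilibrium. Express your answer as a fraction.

Let y be the probability that Nation B plays C. In a completely mixed equilibrium, Nation A must be indifferent between A and B.
Nation A's expected payoff from A is 7y + (1−y); from B it is 3.5y + 5.5(1−y).
Setting these equal: 6y + 1 = −2y + 5.5, so y = 9/16.
Therefore Nation B plays D with probability 1 − 9/16 = 7/16.

7/16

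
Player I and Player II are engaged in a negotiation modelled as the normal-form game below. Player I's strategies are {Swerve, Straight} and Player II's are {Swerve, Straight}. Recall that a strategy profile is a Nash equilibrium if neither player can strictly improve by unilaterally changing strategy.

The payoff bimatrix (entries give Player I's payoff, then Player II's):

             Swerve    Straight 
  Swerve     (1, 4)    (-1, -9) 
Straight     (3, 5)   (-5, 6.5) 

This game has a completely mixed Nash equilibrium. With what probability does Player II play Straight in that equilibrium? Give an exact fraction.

1/3

Let q be the probability that Player II plays Swerve. In a completely mixed equilibrium, Player I must be indifferent between Swerve and Straight.
Player I's expected payoff from Swerve is q − (1−q); from Straight it is 3q − 5(1−q).
Setting these equal: 2q − 1 = 8q − 5, so q = 2/3.
Therefore Player II plays Straight with probability 1 − 2/3 = 1/3.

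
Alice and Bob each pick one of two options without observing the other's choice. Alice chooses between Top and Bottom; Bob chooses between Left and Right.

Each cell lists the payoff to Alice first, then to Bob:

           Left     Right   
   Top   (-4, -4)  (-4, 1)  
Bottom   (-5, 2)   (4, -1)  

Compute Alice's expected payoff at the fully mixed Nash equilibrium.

First find q, the probability Bob plays Left, from Alice's indifference between Top and Bottom: −4q − 4(1−q) = −5q + 4(1−q), giving q = 8/9.
Since Alice is indifferent in equilibrium, Alice's expected payoff equals the payoff from either row against (8/9, 1/9). Using Top: −4(8/9) − 4(1/9) = -4.

-4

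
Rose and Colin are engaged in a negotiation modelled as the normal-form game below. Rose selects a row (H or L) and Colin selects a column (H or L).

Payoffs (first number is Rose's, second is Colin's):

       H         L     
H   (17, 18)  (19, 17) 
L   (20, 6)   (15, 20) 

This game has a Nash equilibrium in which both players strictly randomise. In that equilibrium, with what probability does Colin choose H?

4/7

Let c be the probability that Colin plays H. In a completely mixed equilibrium, Rose must be indifferent between H and L.
Rose's expected payoff from H is 17c + 19(1−c); from L it is 20c + 15(1−c).
Setting these equal: −2c + 19 = 5c + 15, so c = 4/7.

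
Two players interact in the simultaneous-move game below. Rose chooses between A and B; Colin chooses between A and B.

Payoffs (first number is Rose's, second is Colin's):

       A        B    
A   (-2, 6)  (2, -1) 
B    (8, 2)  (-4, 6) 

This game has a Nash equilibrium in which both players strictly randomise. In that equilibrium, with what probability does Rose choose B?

7/11

Let x be the probability that Rose plays A. In a completely mixed equilibrium, Colin must be indifferent between A and B.
Colin's expected payoff from A is 6x + 2(1−x); from B it is −x + 6(1−x).
Setting these equal: 4x + 2 = −7x + 6, so x = 4/11.
Therefore Rose plays B with probability 1 − 4/11 = 7/11.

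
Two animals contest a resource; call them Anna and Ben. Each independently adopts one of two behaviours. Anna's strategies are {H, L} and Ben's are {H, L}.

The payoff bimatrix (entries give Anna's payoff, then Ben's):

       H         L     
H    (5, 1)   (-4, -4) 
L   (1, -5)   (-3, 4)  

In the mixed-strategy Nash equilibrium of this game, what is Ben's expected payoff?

First find p, the probability Anna plays H, from Ben's indifference between H and L: p − 5(1−p) = −4p + 4(1−p), giving p = 9/14.
Since Ben is indifferent in equilibrium, Ben's expected payoff equals the payoff from either column against (9/14, 5/14). Using H: (9/14) − 5(5/14) = -8/7.

-8/7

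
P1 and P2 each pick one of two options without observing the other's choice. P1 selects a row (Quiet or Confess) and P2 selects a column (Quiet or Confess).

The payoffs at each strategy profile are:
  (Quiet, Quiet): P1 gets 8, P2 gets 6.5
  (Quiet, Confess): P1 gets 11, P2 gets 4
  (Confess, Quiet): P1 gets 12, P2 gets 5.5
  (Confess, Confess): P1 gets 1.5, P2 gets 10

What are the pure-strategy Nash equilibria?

(Quiet, Quiet): P1 prefers Confess (12 > 8) — not an equilibrium.
(Quiet, Confess): P2 prefers Quiet (6.5 > 4) — not an equilibrium.
(Confess, Quiet): P2 prefers Confess (10 > 5.5) — not an equilibrium.
(Confess, Confess): P1 prefers Quiet (11 > 1.5) — not an equilibrium.

none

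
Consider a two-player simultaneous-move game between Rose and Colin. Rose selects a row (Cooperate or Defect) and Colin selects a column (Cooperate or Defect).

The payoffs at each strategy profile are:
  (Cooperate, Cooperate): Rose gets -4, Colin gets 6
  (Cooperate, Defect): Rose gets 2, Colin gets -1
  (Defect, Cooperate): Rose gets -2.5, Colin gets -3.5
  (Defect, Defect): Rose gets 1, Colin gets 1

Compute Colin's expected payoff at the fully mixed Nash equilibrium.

First find p, the probability Rose plays Cooperate, from Colin's indifference between Cooperate and Defect: 6p − 3.5(1−p) = −p + (1−p), giving p = 9/23.
Since Colin is indifferent in equilibrium, Colin's expected payoff equals the payoff from either column against (9/23, 14/23). Using Cooperate: 6(9/23) − 3.5(14/23) = 5/23.

5/23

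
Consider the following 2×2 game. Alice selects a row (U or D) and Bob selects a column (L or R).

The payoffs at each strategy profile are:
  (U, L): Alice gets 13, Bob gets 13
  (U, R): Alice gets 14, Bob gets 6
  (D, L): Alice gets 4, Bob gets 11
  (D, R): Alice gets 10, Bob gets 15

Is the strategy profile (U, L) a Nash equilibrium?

At (U, L), Alice earns 13; switching to D would give 4, so Alice has no profitable deviation.
Bob earns 13; switching to R would give 6, so Bob has no profitable deviation.
Neither player can gain by a unilateral deviation, so this profile is a Nash equilibrium.

Yes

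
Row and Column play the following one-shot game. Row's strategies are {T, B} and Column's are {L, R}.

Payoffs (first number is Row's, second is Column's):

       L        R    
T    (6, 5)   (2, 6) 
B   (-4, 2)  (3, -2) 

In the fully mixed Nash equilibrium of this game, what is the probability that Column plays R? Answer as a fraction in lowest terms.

Let q be the probability that Column plays L. In a completely mixed equilibrium, Row must be indifferent between T and B.
Row's expected payoff from T is 6q + 2(1−q); from B it is −4q + 3(1−q).
Setting these equal: 4q + 2 = −7q + 3, so q = 1/11.
Therefore Column plays R with probability 1 − 1/11 = 10/11.

10/11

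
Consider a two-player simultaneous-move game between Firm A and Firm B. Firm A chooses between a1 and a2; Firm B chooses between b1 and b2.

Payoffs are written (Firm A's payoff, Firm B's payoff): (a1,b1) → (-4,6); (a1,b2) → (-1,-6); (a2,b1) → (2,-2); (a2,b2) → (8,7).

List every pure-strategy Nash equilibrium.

(a2, b2)

(a1, b1): Firm A prefers a2 (2 > -4) — not an equilibrium.
(a1, b2): Firm A prefers a2 (8 > -1); Firm B prefers b1 (6 > -6) — not an equilibrium.
(a2, b1): Firm B prefers b2 (7 > -2) — not an equilibrium.
(a2, b2): Firm A gets 8 ≥ -1 from a1, and Firm B gets 7 ≥ -2 from b1 — Nash equilibrium.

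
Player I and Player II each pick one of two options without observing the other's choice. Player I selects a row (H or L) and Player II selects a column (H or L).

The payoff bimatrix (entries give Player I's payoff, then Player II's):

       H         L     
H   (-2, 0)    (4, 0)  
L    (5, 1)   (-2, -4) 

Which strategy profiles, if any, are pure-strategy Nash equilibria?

(H, H): Player I prefers L (5 > -2) — not an equilibrium.
(H, L): Player I gets 4 ≥ -2 from L, and Player II gets 0 ≥ 0 from H — Nash equilibrium.
(L, H): Player I gets 5 ≥ -2 from H, and Player II gets 1 ≥ -4 from L — Nash equilibrium.
(L, L): Player I prefers H (4 > -2); Player II prefers H (1 > -4) — not an equilibrium.

(H, L) and (L, H)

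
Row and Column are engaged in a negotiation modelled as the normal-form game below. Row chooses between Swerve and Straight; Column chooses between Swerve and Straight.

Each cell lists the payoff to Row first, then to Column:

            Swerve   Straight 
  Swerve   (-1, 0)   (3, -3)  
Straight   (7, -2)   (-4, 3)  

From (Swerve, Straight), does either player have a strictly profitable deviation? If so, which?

Column

Row at (Swerve, Straight) earns 3; deviating to Straight yields -4 — not better.
Column earns -3; deviating to Swerve yields 0 — a strict improvement.
Only Column has a strictly profitable deviation.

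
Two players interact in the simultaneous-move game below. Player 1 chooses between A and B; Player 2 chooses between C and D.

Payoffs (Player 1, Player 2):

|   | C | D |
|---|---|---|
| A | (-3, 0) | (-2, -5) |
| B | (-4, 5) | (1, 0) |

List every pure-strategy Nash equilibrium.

(A, C): Player 1 gets -3 ≥ -4 from B, and Player 2 gets 0 ≥ -5 from D — Nash equilibrium.
(A, D): Player 1 prefers B (1 > -2); Player 2 prefers C (0 > -5) — not an equilibrium.
(B, C): Player 1 prefers A (-3 > -4) — not an equilibrium.
(B, D): Player 2 prefers C (5 > 0) — not an equilibrium.

(A, C)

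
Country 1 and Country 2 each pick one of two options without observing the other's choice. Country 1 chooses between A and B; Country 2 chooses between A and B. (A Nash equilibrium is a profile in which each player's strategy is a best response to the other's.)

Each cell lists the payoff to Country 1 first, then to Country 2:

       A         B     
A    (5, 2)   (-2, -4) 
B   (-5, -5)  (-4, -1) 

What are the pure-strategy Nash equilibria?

(A, A)

(A, A): Country 1 gets 5 ≥ -5 from B, and Country 2 gets 2 ≥ -4 from B — Nash equilibrium.
(A, B): Country 2 prefers A (2 > -4) — not an equilibrium.
(B, A): Country 1 prefers A (5 > -5); Country 2 prefers B (-1 > -5) — not an equilibrium.
(B, B): Country 1 prefers A (-2 > -4) — not an equilibrium.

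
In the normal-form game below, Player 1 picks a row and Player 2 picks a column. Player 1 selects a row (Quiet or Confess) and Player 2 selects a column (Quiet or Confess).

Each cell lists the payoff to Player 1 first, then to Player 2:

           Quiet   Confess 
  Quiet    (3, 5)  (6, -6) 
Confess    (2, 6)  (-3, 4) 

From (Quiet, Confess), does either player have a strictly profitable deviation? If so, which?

Player 2

Player 1 at (Quiet, Confess) earns 6; deviating to Confess yields -3 — not better.
Player 2 earns -6; deviating to Quiet yields 5 — a strict improvement.
Only Player 2 has a strictly profitable deviation.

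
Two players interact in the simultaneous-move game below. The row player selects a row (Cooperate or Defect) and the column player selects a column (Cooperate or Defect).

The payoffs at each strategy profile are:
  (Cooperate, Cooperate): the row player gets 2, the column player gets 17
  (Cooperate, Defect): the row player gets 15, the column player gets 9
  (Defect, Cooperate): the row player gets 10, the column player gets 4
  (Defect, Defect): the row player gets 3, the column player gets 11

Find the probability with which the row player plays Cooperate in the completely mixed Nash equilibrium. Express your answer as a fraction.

7/15

Let r be the probability that the row player plays Cooperate. In a completely mixed equilibrium, the column player must be indifferent between Cooperate and Defect.
The column player's expected payoff from Cooperate is 17r + 4(1−r); from Defect it is 9r + 11(1−r).
Setting these equal: 13r + 4 = −2r + 11, so r = 7/15.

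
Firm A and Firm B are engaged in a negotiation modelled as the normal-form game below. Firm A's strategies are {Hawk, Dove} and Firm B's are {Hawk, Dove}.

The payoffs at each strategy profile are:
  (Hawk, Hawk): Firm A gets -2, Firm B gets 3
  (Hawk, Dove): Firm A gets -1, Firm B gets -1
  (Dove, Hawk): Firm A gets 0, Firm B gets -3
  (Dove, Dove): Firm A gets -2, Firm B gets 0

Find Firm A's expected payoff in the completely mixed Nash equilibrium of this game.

-4/3

First find q, the probability Firm B plays Hawk, from Firm A's indifference between Hawk and Dove: −2q − (1−q) = −2(1−q), giving q = 1/3.
Since Firm A is indifferent in equilibrium, Firm A's expected payoff equals the payoff from either row against (1/3, 2/3). Using Hawk: −2(1/3) − (2/3) = -4/3.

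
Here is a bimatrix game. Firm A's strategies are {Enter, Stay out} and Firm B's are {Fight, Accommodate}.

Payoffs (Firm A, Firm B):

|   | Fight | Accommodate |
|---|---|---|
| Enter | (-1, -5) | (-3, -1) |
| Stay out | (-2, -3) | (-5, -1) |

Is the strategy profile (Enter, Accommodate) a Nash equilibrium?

Yes

At (Enter, Accommodate), Firm A earns -3; switching to Stay out would give -5, so Firm A has no profitable deviation.
Firm B earns -1; switching to Fight would give -5, so Firm B has no profitable deviation.
Neither player can gain by a unilateral deviation, so this profile is a Nash equilibrium.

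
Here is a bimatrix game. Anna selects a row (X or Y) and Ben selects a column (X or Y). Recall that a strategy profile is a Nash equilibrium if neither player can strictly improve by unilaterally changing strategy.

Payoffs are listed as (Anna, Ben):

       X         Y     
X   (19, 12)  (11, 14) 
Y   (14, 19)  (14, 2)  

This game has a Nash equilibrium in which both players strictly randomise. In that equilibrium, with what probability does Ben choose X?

3/8

Let c be the probability that Ben plays X. In a completely mixed equilibrium, Anna must be indifferent between X and Y.
Anna's expected payoff from X is 19c + 11(1−c); from Y it is 14c + 14(1−c).
Setting these equal: 8c + 11 = 14, so c = 3/8.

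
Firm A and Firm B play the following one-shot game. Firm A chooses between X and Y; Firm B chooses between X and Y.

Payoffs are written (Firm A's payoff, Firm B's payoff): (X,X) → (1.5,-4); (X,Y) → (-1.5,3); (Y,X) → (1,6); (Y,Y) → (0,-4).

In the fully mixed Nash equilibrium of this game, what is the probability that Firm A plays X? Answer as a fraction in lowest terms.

Let x be the probability that Firm A plays X. In a completely mixed equilibrium, Firm B must be indifferent between X and Y.
Firm B's expected payoff from X is −4x + 6(1−x); from Y it is 3x − 4(1−x).
Setting these equal: −10x + 6 = 7x − 4, so x = 10/17.

10/17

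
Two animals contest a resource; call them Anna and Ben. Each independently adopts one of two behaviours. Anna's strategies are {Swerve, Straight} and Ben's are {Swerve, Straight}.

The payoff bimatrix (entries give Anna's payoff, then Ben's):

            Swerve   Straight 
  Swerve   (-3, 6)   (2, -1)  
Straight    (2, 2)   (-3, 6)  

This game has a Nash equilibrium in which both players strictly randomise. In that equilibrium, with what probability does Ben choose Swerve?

Let c be the probability that Ben plays Swerve. In a completely mixed equilibrium, Anna must be indifferent between Swerve and Straight.
Anna's expected payoff from Swerve is −3c + 2(1−c); from Straight it is 2c − 3(1−c).
Setting these equal: −5c + 2 = 5c − 3, so c = 1/2.

1/2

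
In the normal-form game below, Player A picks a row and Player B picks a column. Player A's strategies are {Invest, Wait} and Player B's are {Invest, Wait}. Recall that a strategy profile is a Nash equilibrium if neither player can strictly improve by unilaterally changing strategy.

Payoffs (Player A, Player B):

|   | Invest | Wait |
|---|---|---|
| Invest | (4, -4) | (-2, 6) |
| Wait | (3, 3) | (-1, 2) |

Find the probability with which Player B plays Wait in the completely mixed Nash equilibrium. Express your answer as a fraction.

1/2

Let y be the probability that Player B plays Invest. In a completely mixed equilibrium, Player A must be indifferent between Invest and Wait.
Player A's expected payoff from Invest is 4y − 2(1−y); from Wait it is 3y − (1−y).
Setting these equal: 6y − 2 = 4y − 1, so y = 1/2.
Therefore Player B plays Wait with probability 1 − 1/2 = 1/2.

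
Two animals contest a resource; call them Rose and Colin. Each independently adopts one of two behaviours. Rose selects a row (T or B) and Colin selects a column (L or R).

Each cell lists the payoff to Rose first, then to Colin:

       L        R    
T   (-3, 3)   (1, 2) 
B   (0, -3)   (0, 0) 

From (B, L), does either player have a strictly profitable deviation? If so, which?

Colin

Rose at (B, L) earns 0; deviating to T yields -3 — not better.
Colin earns -3; deviating to R yields 0 — a strict improvement.
Only Colin has a strictly profitable deviation.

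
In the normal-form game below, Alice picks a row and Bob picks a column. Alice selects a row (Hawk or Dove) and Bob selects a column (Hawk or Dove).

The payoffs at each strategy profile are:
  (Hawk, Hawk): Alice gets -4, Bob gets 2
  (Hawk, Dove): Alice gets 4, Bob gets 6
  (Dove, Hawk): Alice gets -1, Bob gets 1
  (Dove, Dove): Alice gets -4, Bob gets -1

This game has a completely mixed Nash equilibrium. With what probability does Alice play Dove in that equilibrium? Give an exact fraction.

2/3

Let x be the probability that Alice plays Hawk. In a completely mixed equilibrium, Bob must be indifferent between Hawk and Dove.
Bob's expected payoff from Hawk is 2x + (1−x); from Dove it is 6x − (1−x).
Setting these equal: x + 1 = 7x − 1, so x = 1/3.
Therefore Alice plays Dove with probability 1 − 1/3 = 2/3.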